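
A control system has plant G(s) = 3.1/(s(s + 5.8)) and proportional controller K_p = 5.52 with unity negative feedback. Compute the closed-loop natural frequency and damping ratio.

ω_n = 4.14 rad/s, ζ = 0.701

With unity feedback the closed-loop characteristic equation is s² + 5.8s + 5.52·3.1 = s² + 5.8s + 17.11 = 0.
Matching s² + 2ζω_n s + ω_n²: ω_n = √17.11 = 4.137 rad/s and 2ζω_n = 5.8, so ζ = 5.8/(2·4.137) = 0.701.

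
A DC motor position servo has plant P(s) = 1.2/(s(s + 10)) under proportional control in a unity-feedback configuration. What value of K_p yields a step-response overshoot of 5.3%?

K_p = 44.7

From %OS = 100·exp(−πζ/√(1−ζ²)) = 5.3%, ζ = −ln(0.053)/√(π²+ln²(0.053)) = 0.683.
Characteristic equation s² + 10s + 1.2K_p = 0 gives ζ = 10/(2√(1.2K_p)).
Setting ζ = 0.683: √(1.2K_p) = 10/(2·0.683) = 7.321, so K_p = 53.6/1.2 = 44.7.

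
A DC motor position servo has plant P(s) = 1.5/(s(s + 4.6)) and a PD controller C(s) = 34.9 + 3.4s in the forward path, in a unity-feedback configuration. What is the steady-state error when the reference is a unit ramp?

0.0879

The loop has one pole at the origin (type 1). Velocity error constant K_v = lim_{s→0} s·C(s)P(s) = 34.9·1.5/4.6 = 11.38.
Steady-state error to a unit ramp: e_ss = 1/K_v = 0.0879.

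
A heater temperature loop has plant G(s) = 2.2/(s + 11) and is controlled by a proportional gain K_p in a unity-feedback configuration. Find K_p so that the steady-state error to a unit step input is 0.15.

K_p = 28.3

For a type-0 loop with proportional control, e_ss = 1/(1 + K_p·G(0)).
G(0) = 0.2. Require 1/(1 + K_p·0.2) = 0.15, so 1 + 0.2·K_p = 6.667.
K_p = (6.667 − 1)/0.2 = 28.3.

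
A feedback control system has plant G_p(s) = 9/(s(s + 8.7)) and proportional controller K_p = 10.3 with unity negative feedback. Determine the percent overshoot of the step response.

The closed-loop denominator s² + 8.7s + 92.7 gives ω_n = √92.7 = 9.628 and ζ = 8.7/(2ω_n) = 0.4518.
%OS = 100·exp(−πζ/√(1−ζ²)) = 100·exp(−π·0.4518/√0.7959) = 20.4%.

20.4%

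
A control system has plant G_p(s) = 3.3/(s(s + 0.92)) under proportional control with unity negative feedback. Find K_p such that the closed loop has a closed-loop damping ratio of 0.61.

K_p = 0.172

Closed-loop characteristic equation: s² + 0.92s + K_p·3.3 = 0.
So ω_n = √(3.3K_p) and 2ζω_n = 0.92, giving ζ = 0.92/(2√(3.3K_p)).
Setting ζ = 0.61: √(3.3K_p) = 0.92/(2·0.61) = 0.7541, so K_p = 0.5687/3.3 = 0.172.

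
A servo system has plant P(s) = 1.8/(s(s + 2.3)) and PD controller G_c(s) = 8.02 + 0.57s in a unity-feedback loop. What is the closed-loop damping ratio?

Forward path: (8.02 + 0.57s)·1.8/(s(s+2.3)). The closed-loop characteristic equation is s² + (2.3 + 1.8·0.57)s + 1.8·8.02 = 0.
That is s² + 3.326s + 14.44 = 0, so ω_n = 3.799 rad/s and ζ = 3.326/(2·3.799) = 0.4377.

ζ = 0.438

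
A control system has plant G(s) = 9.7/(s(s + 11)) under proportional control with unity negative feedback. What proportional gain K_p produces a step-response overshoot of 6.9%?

From %OS = 100·exp(−πζ/√(1−ζ²)) = 6.9%, ζ = −ln(0.069)/√(π²+ln²(0.069)) = 0.6481.
Characteristic equation s² + 11s + 9.7K_p = 0 gives ζ = 11/(2√(9.7K_p)).
Setting ζ = 0.6481: √(9.7K_p) = 11/(2·0.6481) = 8.486, so K_p = 72.02/9.7 = 7.42.

K_p = 7.42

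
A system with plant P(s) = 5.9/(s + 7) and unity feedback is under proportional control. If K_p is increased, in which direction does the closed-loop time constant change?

The closed-loop bandwidth 7+K_p·5.9 grows with K_p, so τ shrinks.

decrease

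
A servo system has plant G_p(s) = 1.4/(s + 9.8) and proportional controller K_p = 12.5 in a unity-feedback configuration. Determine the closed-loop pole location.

Closed-loop transfer function: T(s) = K_p·G_p(s)/(1 + K_p·G_p(s)) = 17.5/(s + 9.8 + 17.5) = 17.5/(s + 27.3).
The closed-loop pole is at s = −27.3.

s = -27.3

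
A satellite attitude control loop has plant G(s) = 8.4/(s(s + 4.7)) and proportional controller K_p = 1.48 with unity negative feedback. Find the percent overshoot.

6.03%

From 1 + K_pG(s) = 0: s² + 4.7s + 12.43 = 0 ⇒ ω_n = 3.526, ζ = 0.6665.
%OS = 100·exp(−πζ/√(1−ζ²)) = 100·exp(−π·0.6665/√0.5558) = 6.03%.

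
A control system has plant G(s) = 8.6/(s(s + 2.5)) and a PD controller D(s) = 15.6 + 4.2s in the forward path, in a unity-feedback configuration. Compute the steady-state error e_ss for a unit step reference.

0

The open loop D(s)G(s) has a pole at the origin (type 1), so the static position error constant is infinite and e_ss = 1/(1+∞) = 0.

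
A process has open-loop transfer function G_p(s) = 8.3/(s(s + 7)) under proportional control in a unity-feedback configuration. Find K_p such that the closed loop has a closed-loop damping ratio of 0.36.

Closed-loop characteristic equation: s² + 7s + K_p·8.3 = 0.
So ω_n = √(8.3K_p) and 2ζω_n = 7, giving ζ = 7/(2√(8.3K_p)).
Setting ζ = 0.36: √(8.3K_p) = 7/(2·0.36) = 9.722, so K_p = 94.52/8.3 = 11.4.

K_p = 11.4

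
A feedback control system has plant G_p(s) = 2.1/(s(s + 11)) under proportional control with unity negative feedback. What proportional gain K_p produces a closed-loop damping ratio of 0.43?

Closed-loop characteristic equation: s² + 11s + K_p·2.1 = 0.
So ω_n = √(2.1K_p) and 2ζω_n = 11, giving ζ = 11/(2√(2.1K_p)).
Setting ζ = 0.43: √(2.1K_p) = 11/(2·0.43) = 12.79, so K_p = 163.6/2.1 = 77.9.

K_p = 77.9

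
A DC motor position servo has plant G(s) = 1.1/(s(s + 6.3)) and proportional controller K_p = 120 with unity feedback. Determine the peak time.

T_p = 0.284 s

From 1 + K_pG(s) = 0: s² + 6.3s + 132 = 0 ⇒ ω_n = 11.49, ζ = 0.2742.
Damped frequency ω_d = ω_n√(1−ζ²) = 11.05 rad/s, so peak time T_p = π/ω_d = 0.284 s.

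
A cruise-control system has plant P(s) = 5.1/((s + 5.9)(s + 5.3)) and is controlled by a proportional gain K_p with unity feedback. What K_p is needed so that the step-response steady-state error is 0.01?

K_p = 607

The loop is type 0, so e_ss(step) = 1/(1 + K_pos) with K_pos = K_p·P(0).
P(0) = 0.1631. Require 1/(1 + K_p·0.1631) = 0.01, so 1 + 0.1631·K_p = 100.
K_p = (100 − 1)/0.1631 = 607.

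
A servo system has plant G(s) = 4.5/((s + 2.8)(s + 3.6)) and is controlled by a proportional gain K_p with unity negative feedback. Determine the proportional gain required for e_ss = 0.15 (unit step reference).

K_p = 12.7

The loop is type 0, so e_ss(step) = 1/(1 + K_pos) with K_pos = K_p·G(0).
G(0) = 0.4464. Require 1/(1 + K_p·0.4464) = 0.15, so 1 + 0.4464·K_p = 6.667.
K_p = (6.667 − 1)/0.4464 = 12.7.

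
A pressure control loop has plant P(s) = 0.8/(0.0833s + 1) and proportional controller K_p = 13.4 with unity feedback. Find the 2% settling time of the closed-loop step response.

Closed loop: T(s) = K_p·P/(1+K_p·P) = 10.72/(0.0833s + 1 + 10.72), with pole at s = −(1 + 10.72)/0.0833 = −140.7.
τ = 1/140.7 = 0.007108 s, so 2% settling time ≈ 4τ = 0.0284 s.

T_s ≈ 0.0284 s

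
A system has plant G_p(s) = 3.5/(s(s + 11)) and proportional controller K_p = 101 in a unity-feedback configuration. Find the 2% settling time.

T_s ≈ 0.727 s

The closed-loop denominator s² + 11s + 353.5 gives ω_n = √353.5 = 18.8 and ζ = 11/(2ω_n) = 0.2925.
2% settling time T_s ≈ 4/(ζω_n) = 4/5.5 = 0.727 s.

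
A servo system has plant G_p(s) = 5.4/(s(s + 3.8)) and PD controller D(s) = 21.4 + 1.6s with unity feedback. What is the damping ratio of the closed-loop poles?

ζ = 0.579

Forward path: (21.4 + 1.6s)·5.4/(s(s+3.8)). The closed-loop characteristic equation is s² + (3.8 + 5.4·1.6)s + 5.4·21.4 = 0.
That is s² + 12.44s + 115.6 = 0, so ω_n = 10.75 rad/s and ζ = 12.44/(2·10.75) = 0.5786.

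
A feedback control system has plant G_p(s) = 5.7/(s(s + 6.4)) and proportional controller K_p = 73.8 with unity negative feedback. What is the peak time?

T_p = 0.155 s

From 1 + K_pG_p(s) = 0: s² + 6.4s + 420.7 = 0 ⇒ ω_n = 20.51, ζ = 0.156.
Damped frequency ω_d = ω_n√(1−ζ²) = 20.26 rad/s, so peak time T_p = π/ω_d = 0.155 s.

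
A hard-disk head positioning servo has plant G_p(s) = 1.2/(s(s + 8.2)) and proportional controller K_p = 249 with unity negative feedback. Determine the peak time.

T_p = 0.187 s

The closed-loop denominator s² + 8.2s + 298.8 gives ω_n = √298.8 = 17.29 and ζ = 8.2/(2ω_n) = 0.2372.
Damped frequency ω_d = ω_n√(1−ζ²) = 16.79 rad/s, so peak time T_p = π/ω_d = 0.187 s.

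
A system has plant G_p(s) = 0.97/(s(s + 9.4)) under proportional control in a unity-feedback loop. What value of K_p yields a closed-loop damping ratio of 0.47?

K_p = 103

Closed-loop characteristic equation: s² + 9.4s + K_p·0.97 = 0.
So ω_n = √(0.97K_p) and 2ζω_n = 9.4, giving ζ = 9.4/(2√(0.97K_p)).
Setting ζ = 0.47: √(0.97K_p) = 9.4/(2·0.47) = 10, so K_p = 100/0.97 = 103.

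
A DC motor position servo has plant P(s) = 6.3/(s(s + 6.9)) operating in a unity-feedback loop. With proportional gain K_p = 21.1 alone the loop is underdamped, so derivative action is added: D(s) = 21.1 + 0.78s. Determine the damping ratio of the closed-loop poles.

Forward path: (21.1 + 0.78s)·6.3/(s(s+6.9)). The closed-loop characteristic equation is s² + (6.9 + 6.3·0.78)s + 6.3·21.1 = 0.
That is s² + 11.81s + 132.9 = 0, so ω_n = 11.53 rad/s and ζ = 11.81/(2·11.53) = 0.5123.

ζ = 0.512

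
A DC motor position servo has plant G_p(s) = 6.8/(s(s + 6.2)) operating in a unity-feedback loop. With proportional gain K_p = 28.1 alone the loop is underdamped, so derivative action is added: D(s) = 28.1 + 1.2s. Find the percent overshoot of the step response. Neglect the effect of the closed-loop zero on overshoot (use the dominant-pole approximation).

Forward path: (28.1 + 1.2s)·6.8/(s(s+6.2)). The closed-loop characteristic equation is s² + (6.2 + 6.8·1.2)s + 6.8·28.1 = 0.
That is s² + 14.36s + 191.1 = 0, so ω_n = 13.82 rad/s and ζ = 14.36/(2·13.82) = 0.5194.
%OS = 100·exp(−πζ/√(1−ζ²)) = 14.8%.

14.8%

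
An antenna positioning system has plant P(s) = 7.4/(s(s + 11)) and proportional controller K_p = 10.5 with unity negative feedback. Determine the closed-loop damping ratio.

ζ = 0.624

1 + K_p·P(s) = 0 gives s² + 11s + 77.7 = 0.
Matching s² + 2ζω_n s + ω_n²: ω_n = √77.7 = 8.815 rad/s and 2ζω_n = 11, so ζ = 11/(2·8.815) = 0.624.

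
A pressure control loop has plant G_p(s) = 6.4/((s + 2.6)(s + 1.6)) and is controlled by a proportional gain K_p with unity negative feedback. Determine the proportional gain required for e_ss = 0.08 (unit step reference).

Steady-state error for a unit step on this type-0 loop is 1/(1 + K_p·G_p(0)).
G_p(0) = 1.538. Require 1/(1 + K_p·1.538) = 0.08, so 1 + 1.538·K_p = 12.5.
K_p = (12.5 − 1)/1.538 = 7.47.

K_p = 7.47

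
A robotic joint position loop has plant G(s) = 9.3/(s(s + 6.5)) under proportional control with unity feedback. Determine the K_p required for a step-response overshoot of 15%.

K_p = 4.25

From %OS = 100·exp(−πζ/√(1−ζ²)) = 15%, ζ = −ln(0.15)/√(π²+ln²(0.15)) = 0.5169.
Characteristic equation s² + 6.5s + 9.3K_p = 0 gives ζ = 6.5/(2√(9.3K_p)).
Setting ζ = 0.5169: √(9.3K_p) = 6.5/(2·0.5169) = 6.287, so K_p = 39.53/9.3 = 4.25.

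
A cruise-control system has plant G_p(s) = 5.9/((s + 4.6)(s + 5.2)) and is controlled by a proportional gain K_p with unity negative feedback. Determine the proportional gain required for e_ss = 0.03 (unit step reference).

K_p = 131

For a type-0 loop with proportional control, e_ss = 1/(1 + K_p·G_p(0)).
G_p(0) = 0.2467. Require 1/(1 + K_p·0.2467) = 0.03, so 1 + 0.2467·K_p = 33.33.
K_p = (33.33 − 1)/0.2467 = 131.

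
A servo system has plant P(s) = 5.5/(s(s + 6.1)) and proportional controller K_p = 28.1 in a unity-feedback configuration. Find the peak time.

T_p = 0.261 s

Closed-loop characteristic equation: s² + 6.1s + 154.6 = 0, so ω_n = 12.43 rad/s and ζ = 6.1/(2·12.43) = 0.2453.
Damped frequency ω_d = ω_n√(1−ζ²) = 12.05 rad/s, so peak time T_p = π/ω_d = 0.261 s.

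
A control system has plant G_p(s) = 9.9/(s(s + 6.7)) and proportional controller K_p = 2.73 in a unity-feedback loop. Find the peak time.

T_p = 0.79 s

Closed-loop characteristic equation: s² + 6.7s + 27.03 = 0, so ω_n = 5.199 rad/s and ζ = 6.7/(2·5.199) = 0.6444.
Damped frequency ω_d = ω_n√(1−ζ²) = 3.975 rad/s, so peak time T_p = π/ω_d = 0.79 s.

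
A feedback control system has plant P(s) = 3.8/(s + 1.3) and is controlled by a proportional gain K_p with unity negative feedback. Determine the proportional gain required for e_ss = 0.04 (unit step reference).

K_p = 8.21

The loop is type 0, so e_ss(step) = 1/(1 + K_pos) with K_pos = K_p·P(0).
P(0) = 2.923. Require 1/(1 + K_p·2.923) = 0.04, so 1 + 2.923·K_p = 25.
K_p = (25 − 1)/2.923 = 8.21.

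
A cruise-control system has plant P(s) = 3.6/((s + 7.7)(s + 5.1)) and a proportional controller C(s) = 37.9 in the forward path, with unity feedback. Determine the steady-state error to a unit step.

The loop is type 0. Static position error constant K_pos = C(0)·P(0) = 37.9·0.09167 = 3.474.
Steady-state error to a unit step: e_ss = 1/(1+K_pos) = 1/4.474 = 0.223.

0.223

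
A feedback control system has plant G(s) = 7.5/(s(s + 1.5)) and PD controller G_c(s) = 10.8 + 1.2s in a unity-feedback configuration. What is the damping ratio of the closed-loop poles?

Forward path: (10.8 + 1.2s)·7.5/(s(s+1.5)). The closed-loop characteristic equation is s² + (1.5 + 7.5·1.2)s + 7.5·10.8 = 0.
That is s² + 10.5s + 81 = 0, so ω_n = 9 rad/s and ζ = 10.5/(2·9) = 0.5833.

ζ = 0.583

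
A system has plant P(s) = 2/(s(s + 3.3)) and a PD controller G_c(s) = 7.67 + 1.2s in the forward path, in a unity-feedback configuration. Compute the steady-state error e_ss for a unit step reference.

The open loop G_c(s)P(s) has a pole at the origin (type 1), so the static position error constant is infinite and e_ss = 1/(1+∞) = 0.

0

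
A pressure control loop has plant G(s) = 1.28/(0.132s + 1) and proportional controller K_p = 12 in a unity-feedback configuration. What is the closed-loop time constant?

τ = 0.00807 s

Closed loop: T(s) = K_p·G/(1+K_p·G) = 15.36/(0.132s + 1 + 15.36), with pole at s = −(1 + 15.36)/0.132 = −123.9.
Closed-loop time constant τ = 1/123.9 = 0.00807 s.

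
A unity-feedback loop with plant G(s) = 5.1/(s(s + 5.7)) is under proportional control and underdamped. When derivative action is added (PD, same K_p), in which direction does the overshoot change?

The derivative term adds K·K_d to the s-coefficient of the characteristic equation, raising 2ζω_n while ω_n is unchanged; ζ increases, so overshoot decreases.

decrease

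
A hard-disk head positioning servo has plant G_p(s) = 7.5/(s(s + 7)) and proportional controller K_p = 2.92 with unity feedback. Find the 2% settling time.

The closed-loop denominator s² + 7s + 21.9 gives ω_n = √21.9 = 4.68 and ζ = 7/(2ω_n) = 0.7479.
2% settling time T_s ≈ 4/(ζω_n) = 4/3.5 = 1.14 s.

T_s ≈ 1.14 s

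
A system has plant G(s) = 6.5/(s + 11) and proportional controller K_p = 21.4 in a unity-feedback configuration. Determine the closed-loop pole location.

Closed-loop transfer function: T(s) = K_p·G(s)/(1 + K_p·G(s)) = 139.1/(s + 11 + 139.1) = 139.1/(s + 150.1).
The closed-loop pole is at s = −150.1.

s = -150.1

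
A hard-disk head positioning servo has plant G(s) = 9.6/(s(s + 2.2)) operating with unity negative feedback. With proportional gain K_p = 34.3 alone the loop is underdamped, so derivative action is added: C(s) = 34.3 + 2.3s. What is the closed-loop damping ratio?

ζ = 0.669

Forward path: (34.3 + 2.3s)·9.6/(s(s+2.2)). The closed-loop characteristic equation is s² + (2.2 + 9.6·2.3)s + 9.6·34.3 = 0.
That is s² + 24.28s + 329.3 = 0, so ω_n = 18.15 rad/s and ζ = 24.28/(2·18.15) = 0.669.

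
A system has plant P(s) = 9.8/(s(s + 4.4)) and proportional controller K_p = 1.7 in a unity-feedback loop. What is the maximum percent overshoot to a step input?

13.4%

From 1 + K_pP(s) = 0: s² + 4.4s + 16.66 = 0 ⇒ ω_n = 4.082, ζ = 0.539.
%OS = 100·exp(−πζ/√(1−ζ²)) = 100·exp(−π·0.539/√0.7095) = 13.4%.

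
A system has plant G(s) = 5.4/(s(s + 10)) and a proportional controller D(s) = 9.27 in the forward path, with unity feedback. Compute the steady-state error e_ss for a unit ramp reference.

The loop has one pole at the origin (type 1). Velocity error constant K_v = lim_{s→0} s·D(s)G(s) = 9.27·5.4/10 = 5.006.
Steady-state error to a unit ramp: e_ss = 1/K_v = 0.2.

0.2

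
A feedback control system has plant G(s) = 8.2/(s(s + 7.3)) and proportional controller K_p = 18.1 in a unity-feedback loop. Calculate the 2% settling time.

T_s ≈ 1.1 s

From 1 + K_pG(s) = 0: s² + 7.3s + 148.4 = 0 ⇒ ω_n = 12.18, ζ = 0.2996.
2% settling time T_s ≈ 4/(ζω_n) = 4/3.65 = 1.1 s.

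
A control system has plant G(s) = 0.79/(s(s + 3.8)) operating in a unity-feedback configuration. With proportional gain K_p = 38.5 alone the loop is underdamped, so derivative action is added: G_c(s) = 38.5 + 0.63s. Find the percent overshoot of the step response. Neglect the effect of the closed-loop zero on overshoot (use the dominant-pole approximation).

Forward path: (38.5 + 0.63s)·0.79/(s(s+3.8)). The closed-loop characteristic equation is s² + (3.8 + 0.79·0.63)s + 0.79·38.5 = 0.
That is s² + 4.298s + 30.42 = 0, so ω_n = 5.515 rad/s and ζ = 4.298/(2·5.515) = 0.3896.
%OS = 100·exp(−πζ/√(1−ζ²)) = 26.5%.

26.5%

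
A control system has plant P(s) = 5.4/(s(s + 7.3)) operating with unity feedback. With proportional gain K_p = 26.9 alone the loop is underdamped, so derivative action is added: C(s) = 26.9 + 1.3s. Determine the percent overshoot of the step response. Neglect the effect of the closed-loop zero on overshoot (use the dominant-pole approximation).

Forward path: (26.9 + 1.3s)·5.4/(s(s+7.3)). The closed-loop characteristic equation is s² + (7.3 + 5.4·1.3)s + 5.4·26.9 = 0.
That is s² + 14.32s + 145.3 = 0, so ω_n = 12.05 rad/s and ζ = 14.32/(2·12.05) = 0.5941.
%OS = 100·exp(−πζ/√(1−ζ²)) = 9.83%.

9.83%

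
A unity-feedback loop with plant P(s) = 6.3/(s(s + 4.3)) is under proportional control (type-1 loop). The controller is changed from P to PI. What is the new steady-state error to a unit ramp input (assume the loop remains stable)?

0

The integrator raises the loop to type 2, so K_v → ∞ and e_ss to a ramp is zero.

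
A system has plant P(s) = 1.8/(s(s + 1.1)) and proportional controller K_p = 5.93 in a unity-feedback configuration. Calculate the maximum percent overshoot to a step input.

From 1 + K_pP(s) = 0: s² + 1.1s + 10.67 = 0 ⇒ ω_n = 3.267, ζ = 0.1683.
%OS = 100·exp(−πζ/√(1−ζ²)) = 100·exp(−π·0.1683/√0.9717) = 58.5%.

58.5%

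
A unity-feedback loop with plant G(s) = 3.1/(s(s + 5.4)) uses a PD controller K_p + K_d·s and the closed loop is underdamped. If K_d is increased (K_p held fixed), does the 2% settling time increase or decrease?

decrease

Characteristic equation s² + (5.4 + 3.1K_d)s + 3.1K_p = 0: raising K_d increases ζω_n = (5.4+3.1K_d)/2 while the loop stays underdamped, so T_s ≈ 4/(ζω_n) decreases.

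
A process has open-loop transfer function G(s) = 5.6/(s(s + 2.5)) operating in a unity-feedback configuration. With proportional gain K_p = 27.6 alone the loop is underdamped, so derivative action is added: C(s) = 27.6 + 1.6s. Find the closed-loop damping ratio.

Forward path: (27.6 + 1.6s)·5.6/(s(s+2.5)). The closed-loop characteristic equation is s² + (2.5 + 5.6·1.6)s + 5.6·27.6 = 0.
That is s² + 11.46s + 154.6 = 0, so ω_n = 12.43 rad/s and ζ = 11.46/(2·12.43) = 0.4609.

ζ = 0.461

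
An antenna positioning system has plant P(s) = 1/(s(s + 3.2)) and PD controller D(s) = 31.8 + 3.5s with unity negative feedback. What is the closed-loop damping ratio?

Forward path: (31.8 + 3.5s)·1/(s(s+3.2)). The closed-loop characteristic equation is s² + (3.2 + 1·3.5)s + 1·31.8 = 0.
That is s² + 6.7s + 31.8 = 0, so ω_n = 5.639 rad/s and ζ = 6.7/(2·5.639) = 0.5941.

ζ = 0.594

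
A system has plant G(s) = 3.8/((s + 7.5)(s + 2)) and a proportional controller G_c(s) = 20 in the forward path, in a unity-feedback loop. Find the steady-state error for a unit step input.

0.165

The loop is type 0. Static position error constant K_pos = G_c(0)·G(0) = 20·0.2533 = 5.067.
Steady-state error to a unit step: e_ss = 1/(1+K_pos) = 1/6.067 = 0.165.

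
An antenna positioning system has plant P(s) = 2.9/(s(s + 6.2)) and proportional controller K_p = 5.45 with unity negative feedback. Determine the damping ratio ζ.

1 + K_p·P(s) = 0 gives s² + 6.2s + 15.8 = 0.
So ω_n² = 15.8 ⇒ ω_n = 3.976 rad/s, and ζ = 6.2/(2ω_n) = 0.78.

ζ = 0.78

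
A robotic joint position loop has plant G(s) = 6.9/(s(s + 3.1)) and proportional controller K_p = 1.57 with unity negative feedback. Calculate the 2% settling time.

Closed-loop characteristic equation: s² + 3.1s + 10.83 = 0, so ω_n = 3.291 rad/s and ζ = 3.1/(2·3.291) = 0.4709.
2% settling time T_s ≈ 4/(ζω_n) = 4/1.55 = 2.58 s.

T_s ≈ 2.58 s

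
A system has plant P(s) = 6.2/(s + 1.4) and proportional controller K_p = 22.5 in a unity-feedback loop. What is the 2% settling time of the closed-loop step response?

Closed-loop transfer function: T(s) = K_p·P(s)/(1 + K_p·P(s)) = 139.5/(s + 1.4 + 139.5) = 139.5/(s + 140.9).
Time constant τ = 1/140.9 = 0.007097 s, so the 2% settling time is about 4τ = 0.0284 s.

T_s ≈ 0.0284 s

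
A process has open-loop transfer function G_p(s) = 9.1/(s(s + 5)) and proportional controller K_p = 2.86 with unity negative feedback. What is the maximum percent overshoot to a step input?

Closed-loop characteristic equation: s² + 5s + 26.03 = 0, so ω_n = 5.102 rad/s and ζ = 5/(2·5.102) = 0.49.
%OS = 100·exp(−πζ/√(1−ζ²)) = 100·exp(−π·0.49/√0.7599) = 17.1%.

17.1%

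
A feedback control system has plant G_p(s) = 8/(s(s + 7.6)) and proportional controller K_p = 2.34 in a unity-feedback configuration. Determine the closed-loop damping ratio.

ζ = 0.878

With unity feedback the closed-loop characteristic equation is s² + 7.6s + 2.34·8 = s² + 7.6s + 18.72 = 0.
Matching s² + 2ζω_n s + ω_n²: ω_n = √18.72 = 4.327 rad/s and 2ζω_n = 7.6, so ζ = 7.6/(2·4.327) = 0.878.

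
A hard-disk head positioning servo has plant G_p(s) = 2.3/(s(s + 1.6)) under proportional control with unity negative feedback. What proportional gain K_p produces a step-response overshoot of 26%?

K_p = 1.79

From %OS = 100·exp(−πζ/√(1−ζ²)) = 26%, ζ = −ln(0.26)/√(π²+ln²(0.26)) = 0.3941.
Characteristic equation s² + 1.6s + 2.3K_p = 0 gives ζ = 1.6/(2√(2.3K_p)).
Setting ζ = 0.3941: √(2.3K_p) = 1.6/(2·0.3941) = 2.03, so K_p = 4.121/2.3 = 1.79.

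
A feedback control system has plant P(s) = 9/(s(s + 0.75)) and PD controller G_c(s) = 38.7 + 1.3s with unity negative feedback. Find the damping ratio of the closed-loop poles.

ζ = 0.334

Forward path: (38.7 + 1.3s)·9/(s(s+0.75)). The closed-loop characteristic equation is s² + (0.75 + 9·1.3)s + 9·38.7 = 0.
That is s² + 12.45s + 348.3 = 0, so ω_n = 18.66 rad/s and ζ = 12.45/(2·18.66) = 0.3336.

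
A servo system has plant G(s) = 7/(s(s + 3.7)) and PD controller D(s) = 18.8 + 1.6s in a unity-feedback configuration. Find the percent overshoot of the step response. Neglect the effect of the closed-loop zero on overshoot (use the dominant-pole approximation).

Forward path: (18.8 + 1.6s)·7/(s(s+3.7)). The closed-loop characteristic equation is s² + (3.7 + 7·1.6)s + 7·18.8 = 0.
That is s² + 14.9s + 131.6 = 0, so ω_n = 11.47 rad/s and ζ = 14.9/(2·11.47) = 0.6494.
%OS = 100·exp(−πζ/√(1−ζ²)) = 6.84%.

6.84%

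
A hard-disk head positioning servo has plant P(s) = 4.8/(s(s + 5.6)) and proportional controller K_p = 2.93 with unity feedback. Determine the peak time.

T_p = 1.26 s

Closed-loop characteristic equation: s² + 5.6s + 14.06 = 0, so ω_n = 3.75 rad/s and ζ = 5.6/(2·3.75) = 0.7466.
Damped frequency ω_d = ω_n√(1−ζ²) = 2.495 rad/s, so peak time T_p = π/ω_d = 1.26 s.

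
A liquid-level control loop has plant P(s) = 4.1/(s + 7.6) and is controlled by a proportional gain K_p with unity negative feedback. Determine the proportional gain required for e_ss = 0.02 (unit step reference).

For a type-0 loop with proportional control, e_ss = 1/(1 + K_p·P(0)).
P(0) = 0.5395. Require 1/(1 + K_p·0.5395) = 0.02, so 1 + 0.5395·K_p = 50.
K_p = (50 − 1)/0.5395 = 90.8.

K_p = 90.8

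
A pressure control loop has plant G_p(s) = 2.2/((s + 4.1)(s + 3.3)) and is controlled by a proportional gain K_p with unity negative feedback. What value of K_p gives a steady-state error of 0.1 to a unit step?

K_p = 55.3

The loop is type 0, so e_ss(step) = 1/(1 + K_pos) with K_pos = K_p·G_p(0).
G_p(0) = 0.1626. Require 1/(1 + K_p·0.1626) = 0.1, so 1 + 0.1626·K_p = 10.
K_p = (10 − 1)/0.1626 = 55.3.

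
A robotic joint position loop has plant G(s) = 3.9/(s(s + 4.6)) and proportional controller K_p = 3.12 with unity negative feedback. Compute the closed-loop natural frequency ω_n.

1 + K_p·G(s) = 0 gives s² + 4.6s + 12.17 = 0.
So ω_n² = 12.17 ⇒ ω_n = 3.488 rad/s, and ζ = 4.6/(2ω_n) = 0.659.

ω_n = 3.49 rad/s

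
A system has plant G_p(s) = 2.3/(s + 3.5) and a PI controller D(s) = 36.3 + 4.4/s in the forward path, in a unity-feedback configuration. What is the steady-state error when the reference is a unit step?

The open loop D(s)G_p(s) has a pole at the origin (type 1), so the static position error constant is infinite and e_ss = 1/(1+∞) = 0.

0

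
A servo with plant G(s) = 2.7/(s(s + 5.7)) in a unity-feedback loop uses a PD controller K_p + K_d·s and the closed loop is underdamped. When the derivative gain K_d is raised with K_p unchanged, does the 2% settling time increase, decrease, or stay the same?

decrease

Characteristic equation s² + (5.7 + 2.7K_d)s + 2.7K_p = 0: raising K_d increases ζω_n = (5.7+2.7K_d)/2 while the loop stays underdamped, so T_s ≈ 4/(ζω_n) decreases.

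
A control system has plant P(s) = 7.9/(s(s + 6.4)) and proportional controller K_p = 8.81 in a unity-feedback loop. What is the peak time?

Closed-loop characteristic equation: s² + 6.4s + 69.6 = 0, so ω_n = 8.343 rad/s and ζ = 6.4/(2·8.343) = 0.3836.
Damped frequency ω_d = ω_n√(1−ζ²) = 7.704 rad/s, so peak time T_p = π/ω_d = 0.408 s.

T_p = 0.408 s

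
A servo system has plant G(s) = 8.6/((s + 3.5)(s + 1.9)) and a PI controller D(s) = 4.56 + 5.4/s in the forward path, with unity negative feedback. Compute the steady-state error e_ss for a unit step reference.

The open loop D(s)G(s) has a pole at the origin (type 1), so the static position error constant is infinite and e_ss = 1/(1+∞) = 0.

0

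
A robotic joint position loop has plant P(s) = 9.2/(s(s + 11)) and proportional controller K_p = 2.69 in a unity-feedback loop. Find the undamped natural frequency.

ω_n = 4.97 rad/s

The closed-loop denominator is s(s+11) + 2.69·9.2 = s² + 11s + 24.75.
Matching s² + 2ζω_n s + ω_n²: ω_n = √24.75 = 4.975 rad/s and 2ζω_n = 11, so ζ = 11/(2·4.975) = 1.11.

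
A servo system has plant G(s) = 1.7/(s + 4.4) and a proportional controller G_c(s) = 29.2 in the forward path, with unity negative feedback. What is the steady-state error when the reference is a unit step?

The loop is type 0. Static position error constant K_pos = G_c(0)·G(0) = 29.2·0.3864 = 11.28.
Steady-state error to a unit step: e_ss = 1/(1+K_pos) = 1/12.28 = 0.0814.

0.0814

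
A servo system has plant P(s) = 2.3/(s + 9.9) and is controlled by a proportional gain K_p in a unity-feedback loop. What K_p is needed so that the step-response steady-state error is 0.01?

K_p = 426

Steady-state error for a unit step on this type-0 loop is 1/(1 + K_p·P(0)).
P(0) = 0.2323. Require 1/(1 + K_p·0.2323) = 0.01, so 1 + 0.2323·K_p = 100.
K_p = (100 − 1)/0.2323 = 426.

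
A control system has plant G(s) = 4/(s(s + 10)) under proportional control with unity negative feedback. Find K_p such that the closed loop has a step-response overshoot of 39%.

From %OS = 100·exp(−πζ/√(1−ζ²)) = 39%, ζ = −ln(0.39)/√(π²+ln²(0.39)) = 0.2871.
Characteristic equation s² + 10s + 4K_p = 0 gives ζ = 10/(2√(4K_p)).
Setting ζ = 0.2871: √(4K_p) = 10/(2·0.2871) = 17.42, so K_p = 303.3/4 = 75.8.

K_p = 75.8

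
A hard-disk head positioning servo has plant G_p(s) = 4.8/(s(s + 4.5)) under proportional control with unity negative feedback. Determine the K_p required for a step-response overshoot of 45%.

From %OS = 100·exp(−πζ/√(1−ζ²)) = 45%, ζ = −ln(0.45)/√(π²+ln²(0.45)) = 0.2463.
Characteristic equation s² + 4.5s + 4.8K_p = 0 gives ζ = 4.5/(2√(4.8K_p)).
Setting ζ = 0.2463: √(4.8K_p) = 4.5/(2·0.2463) = 9.134, so K_p = 83.42/4.8 = 17.4.

K_p = 17.4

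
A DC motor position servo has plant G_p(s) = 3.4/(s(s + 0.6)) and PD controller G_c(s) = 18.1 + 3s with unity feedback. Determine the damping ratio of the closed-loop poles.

Forward path: (18.1 + 3s)·3.4/(s(s+0.6)). The closed-loop characteristic equation is s² + (0.6 + 3.4·3)s + 3.4·18.1 = 0.
That is s² + 10.8s + 61.54 = 0, so ω_n = 7.845 rad/s and ζ = 10.8/(2·7.845) = 0.6884.

ζ = 0.688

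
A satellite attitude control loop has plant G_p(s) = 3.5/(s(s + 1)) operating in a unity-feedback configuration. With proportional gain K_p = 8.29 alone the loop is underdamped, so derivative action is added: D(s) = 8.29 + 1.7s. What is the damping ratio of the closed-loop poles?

ζ = 0.645

Forward path: (8.29 + 1.7s)·3.5/(s(s+1)). The closed-loop characteristic equation is s² + (1 + 3.5·1.7)s + 3.5·8.29 = 0.
That is s² + 6.95s + 29.01 = 0, so ω_n = 5.387 rad/s and ζ = 6.95/(2·5.387) = 0.6451.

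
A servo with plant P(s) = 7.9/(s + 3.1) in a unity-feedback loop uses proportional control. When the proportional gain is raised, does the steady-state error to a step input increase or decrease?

decrease

The position error constant K_pos = K_p·P(0) grows with K_p, and e_ss = 1/(1+K_pos) falls.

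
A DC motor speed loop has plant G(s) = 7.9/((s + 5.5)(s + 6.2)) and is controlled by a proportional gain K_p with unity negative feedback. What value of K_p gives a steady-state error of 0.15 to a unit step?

For a type-0 loop with proportional control, e_ss = 1/(1 + K_p·G(0)).
G(0) = 0.2317. Require 1/(1 + K_p·0.2317) = 0.15, so 1 + 0.2317·K_p = 6.667.
K_p = (6.667 − 1)/0.2317 = 24.5.

K_p = 24.5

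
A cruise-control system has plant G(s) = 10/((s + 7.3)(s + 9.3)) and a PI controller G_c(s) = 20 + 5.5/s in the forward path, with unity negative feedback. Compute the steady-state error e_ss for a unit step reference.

0

The open loop G_c(s)G(s) has a pole at the origin (type 1), so the static position error constant is infinite and e_ss = 1/(1+∞) = 0.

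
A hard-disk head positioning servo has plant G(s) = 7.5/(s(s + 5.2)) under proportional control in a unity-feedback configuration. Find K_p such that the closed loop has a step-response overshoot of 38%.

From %OS = 100·exp(−πζ/√(1−ζ²)) = 38%, ζ = −ln(0.38)/√(π²+ln²(0.38)) = 0.2943.
Characteristic equation s² + 5.2s + 7.5K_p = 0 gives ζ = 5.2/(2√(7.5K_p)).
Setting ζ = 0.2943: √(7.5K_p) = 5.2/(2·0.2943) = 8.833, so K_p = 78.02/7.5 = 10.4.

K_p = 10.4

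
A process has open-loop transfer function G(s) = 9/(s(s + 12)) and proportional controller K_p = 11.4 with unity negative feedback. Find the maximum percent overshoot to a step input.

The closed-loop denominator s² + 12s + 102.6 gives ω_n = √102.6 = 10.13 and ζ = 12/(2ω_n) = 0.5923.
%OS = 100·exp(−πζ/√(1−ζ²)) = 100·exp(−π·0.5923/√0.6491) = 9.93%.

9.93%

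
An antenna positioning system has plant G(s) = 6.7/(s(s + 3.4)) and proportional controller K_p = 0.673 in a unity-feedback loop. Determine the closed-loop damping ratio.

ζ = 0.801

With unity feedback the closed-loop characteristic equation is s² + 3.4s + 0.673·6.7 = s² + 3.4s + 4.509 = 0.
So ω_n² = 4.509 ⇒ ω_n = 2.123 rad/s, and ζ = 3.4/(2ω_n) = 0.801.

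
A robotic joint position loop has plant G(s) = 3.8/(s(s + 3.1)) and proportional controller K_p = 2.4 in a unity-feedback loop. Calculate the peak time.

From 1 + K_pG(s) = 0: s² + 3.1s + 9.12 = 0 ⇒ ω_n = 3.02, ζ = 0.5133.
Damped frequency ω_d = ω_n√(1−ζ²) = 2.592 rad/s, so peak time T_p = π/ω_d = 1.21 s.

T_p = 1.21 s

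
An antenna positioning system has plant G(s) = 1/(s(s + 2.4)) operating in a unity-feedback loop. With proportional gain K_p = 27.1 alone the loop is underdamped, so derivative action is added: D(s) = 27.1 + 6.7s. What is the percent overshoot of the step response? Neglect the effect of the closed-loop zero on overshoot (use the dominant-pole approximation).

Forward path: (27.1 + 6.7s)·1/(s(s+2.4)). The closed-loop characteristic equation is s² + (2.4 + 1·6.7)s + 1·27.1 = 0.
That is s² + 9.1s + 27.1 = 0, so ω_n = 5.206 rad/s and ζ = 9.1/(2·5.206) = 0.874.
%OS = 100·exp(−πζ/√(1−ζ²)) = 0.351%.

0.351%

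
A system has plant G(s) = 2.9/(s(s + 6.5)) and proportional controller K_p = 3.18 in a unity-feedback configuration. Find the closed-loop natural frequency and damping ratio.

With unity feedback the closed-loop characteristic equation is s² + 6.5s + 3.18·2.9 = s² + 6.5s + 9.222 = 0.
Matching s² + 2ζω_n s + ω_n²: ω_n = √9.222 = 3.037 rad/s and 2ζω_n = 6.5, so ζ = 6.5/(2·3.037) = 1.07.

ω_n = 3.04 rad/s, ζ = 1.07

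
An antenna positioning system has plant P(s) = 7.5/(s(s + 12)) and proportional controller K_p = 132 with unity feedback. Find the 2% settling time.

Closed-loop characteristic equation: s² + 12s + 990 = 0, so ω_n = 31.46 rad/s and ζ = 12/(2·31.46) = 0.1907.
2% settling time T_s ≈ 4/(ζω_n) = 4/6 = 0.667 s.

T_s ≈ 0.667 s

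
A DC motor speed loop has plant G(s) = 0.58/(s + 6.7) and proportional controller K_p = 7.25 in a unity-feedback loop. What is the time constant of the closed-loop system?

τ = 0.0917 s

Closed-loop transfer function: T(s) = K_p·G(s)/(1 + K_p·G(s)) = 4.205/(s + 6.7 + 4.205) = 4.205/(s + 10.91).
Time constant τ = 1/10.91 = 0.0917 s.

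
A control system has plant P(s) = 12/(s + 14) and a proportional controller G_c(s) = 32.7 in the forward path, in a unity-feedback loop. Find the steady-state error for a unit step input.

The loop is type 0. Static position error constant K_pos = G_c(0)·P(0) = 32.7·0.8571 = 28.03.
Steady-state error to a unit step: e_ss = 1/(1+K_pos) = 1/29.03 = 0.0344.

0.0344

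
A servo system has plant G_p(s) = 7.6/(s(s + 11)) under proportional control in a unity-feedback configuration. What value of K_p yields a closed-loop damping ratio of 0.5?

K_p = 15.9

Closed-loop characteristic equation: s² + 11s + K_p·7.6 = 0.
So ω_n = √(7.6K_p) and 2ζω_n = 11, giving ζ = 11/(2√(7.6K_p)).
Setting ζ = 0.5: √(7.6K_p) = 11/(2·0.5) = 11, so K_p = 121/7.6 = 15.9.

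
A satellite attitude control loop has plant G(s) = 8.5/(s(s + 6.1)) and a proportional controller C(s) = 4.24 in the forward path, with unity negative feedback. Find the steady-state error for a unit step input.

The open loop C(s)G(s) has a pole at the origin (type 1), so the static position error constant is infinite and e_ss = 1/(1+∞) = 0.

0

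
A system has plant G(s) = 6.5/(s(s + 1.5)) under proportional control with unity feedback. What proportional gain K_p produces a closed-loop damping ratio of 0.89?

Closed-loop characteristic equation: s² + 1.5s + K_p·6.5 = 0.
So ω_n = √(6.5K_p) and 2ζω_n = 1.5, giving ζ = 1.5/(2√(6.5K_p)).
Setting ζ = 0.89: √(6.5K_p) = 1.5/(2·0.89) = 0.8427, so K_p = 0.7101/6.5 = 0.109.

K_p = 0.109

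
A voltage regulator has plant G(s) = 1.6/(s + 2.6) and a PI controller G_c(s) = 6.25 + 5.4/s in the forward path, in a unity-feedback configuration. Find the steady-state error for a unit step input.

0

The open loop G_c(s)G(s) has a pole at the origin (type 1), so the static position error constant is infinite and e_ss = 1/(1+∞) = 0.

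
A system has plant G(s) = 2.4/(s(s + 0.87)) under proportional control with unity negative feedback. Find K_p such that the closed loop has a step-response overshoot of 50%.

From %OS = 100·exp(−πζ/√(1−ζ²)) = 50%, ζ = −ln(0.5)/√(π²+ln²(0.5)) = 0.2155.
Characteristic equation s² + 0.87s + 2.4K_p = 0 gives ζ = 0.87/(2√(2.4K_p)).
Setting ζ = 0.2155: √(2.4K_p) = 0.87/(2·0.2155) = 2.019, so K_p = 4.076/2.4 = 1.7.

K_p = 1.7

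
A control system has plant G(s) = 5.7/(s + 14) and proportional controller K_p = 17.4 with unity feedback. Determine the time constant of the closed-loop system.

τ = 0.00884 s

Closed-loop transfer function: T(s) = K_p·G(s)/(1 + K_p·G(s)) = 99.18/(s + 14 + 99.18) = 99.18/(s + 113.2).
Time constant τ = 1/113.2 = 0.00884 s.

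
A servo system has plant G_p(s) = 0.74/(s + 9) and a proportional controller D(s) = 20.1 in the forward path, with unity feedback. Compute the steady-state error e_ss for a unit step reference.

0.377

The loop is type 0. Static position error constant K_pos = D(0)·G_p(0) = 20.1·0.08222 = 1.653.
Steady-state error to a unit step: e_ss = 1/(1+K_pos) = 1/2.653 = 0.377.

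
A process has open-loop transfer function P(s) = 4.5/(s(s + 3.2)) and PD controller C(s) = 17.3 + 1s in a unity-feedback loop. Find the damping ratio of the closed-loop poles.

ζ = 0.436

Forward path: (17.3 + 1s)·4.5/(s(s+3.2)). The closed-loop characteristic equation is s² + (3.2 + 4.5·1)s + 4.5·17.3 = 0.
That is s² + 7.7s + 77.85 = 0, so ω_n = 8.823 rad/s and ζ = 7.7/(2·8.823) = 0.4363.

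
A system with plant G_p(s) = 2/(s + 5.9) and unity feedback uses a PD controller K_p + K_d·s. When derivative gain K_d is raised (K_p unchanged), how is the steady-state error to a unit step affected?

At s = 0 the derivative term contributes nothing: C(0) = K_p regardless of K_d, so K_pos = K_p·G_p(0) and e_ss are unchanged.

unchanged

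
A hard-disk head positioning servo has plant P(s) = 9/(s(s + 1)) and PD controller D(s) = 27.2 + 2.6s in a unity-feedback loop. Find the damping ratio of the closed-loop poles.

Forward path: (27.2 + 2.6s)·9/(s(s+1)). The closed-loop characteristic equation is s² + (1 + 9·2.6)s + 9·27.2 = 0.
That is s² + 24.4s + 244.8 = 0, so ω_n = 15.65 rad/s and ζ = 24.4/(2·15.65) = 0.7797.

ζ = 0.78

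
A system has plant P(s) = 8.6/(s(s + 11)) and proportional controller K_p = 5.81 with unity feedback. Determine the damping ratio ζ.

The closed-loop denominator is s(s+11) + 5.81·8.6 = s² + 11s + 49.97.
So ω_n² = 49.97 ⇒ ω_n = 7.069 rad/s, and ζ = 11/(2ω_n) = 0.778.

ζ = 0.778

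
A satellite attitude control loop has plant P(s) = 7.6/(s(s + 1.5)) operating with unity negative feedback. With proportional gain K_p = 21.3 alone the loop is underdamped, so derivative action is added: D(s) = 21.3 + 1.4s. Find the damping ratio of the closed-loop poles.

Forward path: (21.3 + 1.4s)·7.6/(s(s+1.5)). The closed-loop characteristic equation is s² + (1.5 + 7.6·1.4)s + 7.6·21.3 = 0.
That is s² + 12.14s + 161.9 = 0, so ω_n = 12.72 rad/s and ζ = 12.14/(2·12.72) = 0.4771.

ζ = 0.477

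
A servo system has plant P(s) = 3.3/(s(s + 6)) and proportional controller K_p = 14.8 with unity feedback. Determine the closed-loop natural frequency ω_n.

ω_n = 6.99 rad/s

With unity feedback the closed-loop characteristic equation is s² + 6s + 14.8·3.3 = s² + 6s + 48.84 = 0.
So ω_n² = 48.84 ⇒ ω_n = 6.989 rad/s, and ζ = 6/(2ω_n) = 0.429.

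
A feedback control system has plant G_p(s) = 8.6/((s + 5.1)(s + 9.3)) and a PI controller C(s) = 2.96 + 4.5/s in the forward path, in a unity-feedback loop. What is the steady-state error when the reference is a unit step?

0

The open loop C(s)G_p(s) has a pole at the origin (type 1), so the static position error constant is infinite and e_ss = 1/(1+∞) = 0.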